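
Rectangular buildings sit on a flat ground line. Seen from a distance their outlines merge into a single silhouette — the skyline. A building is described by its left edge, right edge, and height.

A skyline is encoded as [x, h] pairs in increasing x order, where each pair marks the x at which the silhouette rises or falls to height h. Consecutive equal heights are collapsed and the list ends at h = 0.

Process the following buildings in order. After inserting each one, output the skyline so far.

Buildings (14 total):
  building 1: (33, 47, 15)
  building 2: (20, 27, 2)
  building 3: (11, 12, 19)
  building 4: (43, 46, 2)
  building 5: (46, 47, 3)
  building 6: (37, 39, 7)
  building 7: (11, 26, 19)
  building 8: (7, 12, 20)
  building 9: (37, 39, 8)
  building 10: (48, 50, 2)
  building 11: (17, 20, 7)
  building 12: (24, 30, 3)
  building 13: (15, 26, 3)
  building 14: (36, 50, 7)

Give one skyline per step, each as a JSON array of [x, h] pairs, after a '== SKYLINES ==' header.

== SKYLINES ==
[[33,15],[47,0]]
[[20,2],[27,0],[33,15],[47,0]]
[[11,19],[12,0],[20,2],[27,0],[33,15],[47,0]]
[[11,19],[12,0],[20,2],[27,0],[33,15],[47,0]]
[[11,19],[12,0],[20,2],[27,0],[33,15],[47,0]]
[[11,19],[12,0],[20,2],[27,0],[33,15],[47,0]]
[[11,19],[26,2],[27,0],[33,15],[47,0]]
[[7,20],[12,19],[26,2],[27,0],[33,15],[47,0]]
[[7,20],[12,19],[26,2],[27,0],[33,15],[47,0]]
[[7,20],[12,19],[26,2],[27,0],[33,15],[47,0],[48,2],[50,0]]
[[7,20],[12,19],[26,2],[27,0],[33,15],[47,0],[48,2],[50,0]]
[[7,20],[12,19],[26,3],[30,0],[33,15],[47,0],[48,2],[50,0]]
[[7,20],[12,19],[26,3],[30,0],[33,15],[47,0],[48,2],[50,0]]
[[7,20],[12,19],[26,3],[30,0],[33,15],[47,7],[50,0]]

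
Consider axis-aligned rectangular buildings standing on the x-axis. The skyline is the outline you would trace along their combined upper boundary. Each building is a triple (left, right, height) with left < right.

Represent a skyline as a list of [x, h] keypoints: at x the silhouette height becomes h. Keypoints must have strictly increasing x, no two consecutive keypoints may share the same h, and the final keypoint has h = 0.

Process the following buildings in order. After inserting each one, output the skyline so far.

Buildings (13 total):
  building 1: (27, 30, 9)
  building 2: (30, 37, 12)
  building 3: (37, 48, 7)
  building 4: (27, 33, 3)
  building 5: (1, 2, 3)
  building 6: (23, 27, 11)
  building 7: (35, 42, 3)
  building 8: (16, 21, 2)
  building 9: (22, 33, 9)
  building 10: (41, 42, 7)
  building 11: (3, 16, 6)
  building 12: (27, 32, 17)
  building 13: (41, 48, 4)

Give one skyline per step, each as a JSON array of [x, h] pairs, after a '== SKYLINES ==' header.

== SKYLINES ==
[[27,9],[30,0]]
[[27,9],[30,12],[37,0]]
[[27,9],[30,12],[37,7],[48,0]]
[[27,9],[30,12],[37,7],[48,0]]
[[1,3],[2,0],[27,9],[30,12],[37,7],[48,0]]
[[1,3],[2,0],[23,11],[27,9],[30,12],[37,7],[48,0]]
[[1,3],[2,0],[23,11],[27,9],[30,12],[37,7],[48,0]]
[[1,3],[2,0],[16,2],[21,0],[23,11],[27,9],[30,12],[37,7],[48,0]]
[[1,3],[2,0],[16,2],[21,0],[22,9],[23,11],[27,9],[30,12],[37,7],[48,0]]
[[1,3],[2,0],[16,2],[21,0],[22,9],[23,11],[27,9],[30,12],[37,7],[48,0]]
[[1,3],[2,0],[3,6],[16,2],[21,0],[22,9],[23,11],[27,9],[30,12],[37,7],[48,0]]
[[1,3],[2,0],[3,6],[16,2],[21,0],[22,9],[23,11],[27,17],[32,12],[37,7],[48,0]]
[[1,3],[2,0],[3,6],[16,2],[21,0],[22,9],[23,11],[27,17],[32,12],[37,7],[48,0]]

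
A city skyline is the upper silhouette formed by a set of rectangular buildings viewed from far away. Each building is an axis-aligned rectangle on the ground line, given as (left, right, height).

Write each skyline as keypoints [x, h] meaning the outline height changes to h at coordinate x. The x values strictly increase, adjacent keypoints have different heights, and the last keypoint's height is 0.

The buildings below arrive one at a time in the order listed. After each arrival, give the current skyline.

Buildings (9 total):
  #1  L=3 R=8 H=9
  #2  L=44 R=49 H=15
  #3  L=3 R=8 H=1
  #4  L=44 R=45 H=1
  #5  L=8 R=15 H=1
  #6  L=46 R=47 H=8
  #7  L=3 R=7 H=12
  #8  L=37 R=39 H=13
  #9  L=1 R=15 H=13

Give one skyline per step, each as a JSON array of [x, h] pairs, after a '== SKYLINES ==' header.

== SKYLINES ==
[[3,9],[8,0]]
[[3,9],[8,0],[44,15],[49,0]]
[[3,9],[8,0],[44,15],[49,0]]
[[3,9],[8,0],[44,15],[49,0]]
[[3,9],[8,1],[15,0],[44,15],[49,0]]
[[3,9],[8,1],[15,0],[44,15],[49,0]]
[[3,12],[7,9],[8,1],[15,0],[44,15],[49,0]]
[[3,12],[7,9],[8,1],[15,0],[37,13],[39,0],[44,15],[49,0]]
[[1,13],[15,0],[37,13],[39,0],[44,15],[49,0]]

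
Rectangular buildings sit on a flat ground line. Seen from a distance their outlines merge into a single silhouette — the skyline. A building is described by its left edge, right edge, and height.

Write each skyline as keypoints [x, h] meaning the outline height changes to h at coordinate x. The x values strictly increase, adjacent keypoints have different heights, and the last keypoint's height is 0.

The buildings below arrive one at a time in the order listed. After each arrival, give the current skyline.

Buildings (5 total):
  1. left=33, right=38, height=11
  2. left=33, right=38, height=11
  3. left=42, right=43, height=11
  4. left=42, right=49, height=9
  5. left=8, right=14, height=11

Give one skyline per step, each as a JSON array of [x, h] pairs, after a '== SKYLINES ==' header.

== SKYLINES ==
[[33,11],[38,0]]
[[33,11],[38,0]]
[[33,11],[38,0],[42,11],[43,0]]
[[33,11],[38,0],[42,11],[43,9],[49,0]]
[[8,11],[14,0],[33,11],[38,0],[42,11],[43,9],[49,0]]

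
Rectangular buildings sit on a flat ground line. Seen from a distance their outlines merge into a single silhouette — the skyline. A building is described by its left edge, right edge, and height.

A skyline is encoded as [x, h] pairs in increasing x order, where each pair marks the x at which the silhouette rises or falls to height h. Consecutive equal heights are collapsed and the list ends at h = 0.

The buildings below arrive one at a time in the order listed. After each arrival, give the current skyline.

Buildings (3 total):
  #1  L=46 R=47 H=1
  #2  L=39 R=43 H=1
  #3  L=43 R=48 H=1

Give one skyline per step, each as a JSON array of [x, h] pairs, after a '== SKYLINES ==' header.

== SKYLINES ==
[[46,1],[47,0]]
[[39,1],[43,0],[46,1],[47,0]]
[[39,1],[48,0]]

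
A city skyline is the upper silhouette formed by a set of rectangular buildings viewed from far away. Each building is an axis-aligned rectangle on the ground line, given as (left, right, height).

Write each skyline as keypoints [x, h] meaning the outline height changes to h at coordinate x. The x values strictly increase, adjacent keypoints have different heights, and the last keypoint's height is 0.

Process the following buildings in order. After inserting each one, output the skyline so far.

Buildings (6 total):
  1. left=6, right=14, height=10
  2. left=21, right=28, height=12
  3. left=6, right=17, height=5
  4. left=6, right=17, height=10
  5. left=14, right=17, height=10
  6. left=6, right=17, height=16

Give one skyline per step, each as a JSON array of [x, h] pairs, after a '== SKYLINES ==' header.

== SKYLINES ==
[[6,10],[14,0]]
[[6,10],[14,0],[21,12],[28,0]]
[[6,10],[14,5],[17,0],[21,12],[28,0]]
[[6,10],[17,0],[21,12],[28,0]]
[[6,10],[17,0],[21,12],[28,0]]
[[6,16],[17,0],[21,12],[28,0]]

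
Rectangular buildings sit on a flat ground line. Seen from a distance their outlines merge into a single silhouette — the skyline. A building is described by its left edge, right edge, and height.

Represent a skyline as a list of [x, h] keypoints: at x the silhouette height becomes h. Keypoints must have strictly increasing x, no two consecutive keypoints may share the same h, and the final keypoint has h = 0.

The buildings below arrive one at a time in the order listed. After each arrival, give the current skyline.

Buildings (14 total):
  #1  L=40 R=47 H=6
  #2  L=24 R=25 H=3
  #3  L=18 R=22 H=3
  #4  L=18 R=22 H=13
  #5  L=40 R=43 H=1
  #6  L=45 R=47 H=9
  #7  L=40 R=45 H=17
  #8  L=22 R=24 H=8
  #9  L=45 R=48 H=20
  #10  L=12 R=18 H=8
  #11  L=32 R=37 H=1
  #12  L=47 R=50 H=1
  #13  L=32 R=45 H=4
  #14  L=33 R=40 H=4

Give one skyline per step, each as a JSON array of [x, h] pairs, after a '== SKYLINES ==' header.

== SKYLINES ==
[[40,6],[47,0]]
[[24,3],[25,0],[40,6],[47,0]]
[[18,3],[22,0],[24,3],[25,0],[40,6],[47,0]]
[[18,13],[22,0],[24,3],[25,0],[40,6],[47,0]]
[[18,13],[22,0],[24,3],[25,0],[40,6],[47,0]]
[[18,13],[22,0],[24,3],[25,0],[40,6],[45,9],[47,0]]
[[18,13],[22,0],[24,3],[25,0],[40,17],[45,9],[47,0]]
[[18,13],[22,8],[24,3],[25,0],[40,17],[45,9],[47,0]]
[[18,13],[22,8],[24,3],[25,0],[40,17],[45,20],[48,0]]
[[12,8],[18,13],[22,8],[24,3],[25,0],[40,17],[45,20],[48,0]]
[[12,8],[18,13],[22,8],[24,3],[25,0],[32,1],[37,0],[40,17],[45,20],[48,0]]
[[12,8],[18,13],[22,8],[24,3],[25,0],[32,1],[37,0],[40,17],[45,20],[48,1],[50,0]]
[[12,8],[18,13],[22,8],[24,3],[25,0],[32,4],[40,17],[45,20],[48,1],[50,0]]
[[12,8],[18,13],[22,8],[24,3],[25,0],[32,4],[40,17],[45,20],[48,1],[50,0]]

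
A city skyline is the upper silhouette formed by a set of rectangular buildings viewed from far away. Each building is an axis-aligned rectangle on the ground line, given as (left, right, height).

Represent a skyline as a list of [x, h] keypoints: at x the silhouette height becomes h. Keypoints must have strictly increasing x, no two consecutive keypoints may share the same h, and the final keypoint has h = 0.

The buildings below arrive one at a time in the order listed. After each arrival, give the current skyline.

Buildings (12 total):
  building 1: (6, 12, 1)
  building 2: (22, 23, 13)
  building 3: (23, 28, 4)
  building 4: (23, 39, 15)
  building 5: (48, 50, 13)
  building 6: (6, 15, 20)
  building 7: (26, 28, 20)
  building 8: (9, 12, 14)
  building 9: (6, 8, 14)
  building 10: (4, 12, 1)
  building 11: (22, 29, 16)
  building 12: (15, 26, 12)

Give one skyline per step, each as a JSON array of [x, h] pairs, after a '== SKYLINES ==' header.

== SKYLINES ==
[[6,1],[12,0]]
[[6,1],[12,0],[22,13],[23,0]]
[[6,1],[12,0],[22,13],[23,4],[28,0]]
[[6,1],[12,0],[22,13],[23,15],[39,0]]
[[6,1],[12,0],[22,13],[23,15],[39,0],[48,13],[50,0]]
[[6,20],[15,0],[22,13],[23,15],[39,0],[48,13],[50,0]]
[[6,20],[15,0],[22,13],[23,15],[26,20],[28,15],[39,0],[48,13],[50,0]]
[[6,20],[15,0],[22,13],[23,15],[26,20],[28,15],[39,0],[48,13],[50,0]]
[[6,20],[15,0],[22,13],[23,15],[26,20],[28,15],[39,0],[48,13],[50,0]]
[[4,1],[6,20],[15,0],[22,13],[23,15],[26,20],[28,15],[39,0],[48,13],[50,0]]
[[4,1],[6,20],[15,0],[22,16],[26,20],[28,16],[29,15],[39,0],[48,13],[50,0]]
[[4,1],[6,20],[15,12],[22,16],[26,20],[28,16],[29,15],[39,0],[48,13],[50,0]]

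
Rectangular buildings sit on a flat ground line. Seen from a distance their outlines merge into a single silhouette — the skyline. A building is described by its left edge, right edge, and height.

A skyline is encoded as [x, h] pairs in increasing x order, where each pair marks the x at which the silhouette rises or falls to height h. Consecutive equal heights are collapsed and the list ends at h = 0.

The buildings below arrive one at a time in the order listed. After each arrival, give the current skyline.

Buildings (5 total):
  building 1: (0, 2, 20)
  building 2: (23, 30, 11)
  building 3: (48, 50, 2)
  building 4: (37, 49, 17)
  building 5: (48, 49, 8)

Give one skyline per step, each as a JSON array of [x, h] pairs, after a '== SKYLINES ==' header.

== SKYLINES ==
[[0,20],[2,0]]
[[0,20],[2,0],[23,11],[30,0]]
[[0,20],[2,0],[23,11],[30,0],[48,2],[50,0]]
[[0,20],[2,0],[23,11],[30,0],[37,17],[49,2],[50,0]]
[[0,20],[2,0],[23,11],[30,0],[37,17],[49,2],[50,0]]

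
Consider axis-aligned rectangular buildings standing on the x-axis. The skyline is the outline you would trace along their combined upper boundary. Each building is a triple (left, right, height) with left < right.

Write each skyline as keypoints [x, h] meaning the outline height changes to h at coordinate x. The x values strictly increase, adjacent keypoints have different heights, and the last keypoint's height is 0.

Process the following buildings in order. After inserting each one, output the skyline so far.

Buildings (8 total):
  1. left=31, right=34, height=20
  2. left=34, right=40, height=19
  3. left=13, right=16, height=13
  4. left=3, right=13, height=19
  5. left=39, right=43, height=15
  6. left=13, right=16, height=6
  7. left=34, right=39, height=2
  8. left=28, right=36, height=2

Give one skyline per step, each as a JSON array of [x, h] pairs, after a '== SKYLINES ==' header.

== SKYLINES ==
[[31,20],[34,0]]
[[31,20],[34,19],[40,0]]
[[13,13],[16,0],[31,20],[34,19],[40,0]]
[[3,19],[13,13],[16,0],[31,20],[34,19],[40,0]]
[[3,19],[13,13],[16,0],[31,20],[34,19],[40,15],[43,0]]
[[3,19],[13,13],[16,0],[31,20],[34,19],[40,15],[43,0]]
[[3,19],[13,13],[16,0],[31,20],[34,19],[40,15],[43,0]]
[[3,19],[13,13],[16,0],[28,2],[31,20],[34,19],[40,15],[43,0]]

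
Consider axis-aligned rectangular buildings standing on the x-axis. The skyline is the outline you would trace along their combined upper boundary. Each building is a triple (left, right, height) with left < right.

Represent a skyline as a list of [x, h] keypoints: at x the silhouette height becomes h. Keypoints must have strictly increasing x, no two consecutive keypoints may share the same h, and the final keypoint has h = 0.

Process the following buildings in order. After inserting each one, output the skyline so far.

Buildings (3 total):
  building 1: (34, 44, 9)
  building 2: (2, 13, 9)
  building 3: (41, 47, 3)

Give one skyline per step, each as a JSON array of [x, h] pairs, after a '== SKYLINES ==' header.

== SKYLINES ==
[[34,9],[44,0]]
[[2,9],[13,0],[34,9],[44,0]]
[[2,9],[13,0],[34,9],[44,3],[47,0]]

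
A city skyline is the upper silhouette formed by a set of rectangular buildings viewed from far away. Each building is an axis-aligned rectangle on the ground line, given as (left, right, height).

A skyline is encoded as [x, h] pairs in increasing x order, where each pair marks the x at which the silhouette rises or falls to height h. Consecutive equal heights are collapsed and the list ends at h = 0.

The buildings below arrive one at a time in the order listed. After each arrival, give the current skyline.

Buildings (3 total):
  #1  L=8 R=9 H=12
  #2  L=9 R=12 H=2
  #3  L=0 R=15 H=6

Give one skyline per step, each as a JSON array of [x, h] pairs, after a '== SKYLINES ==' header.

== SKYLINES ==
[[8,12],[9,0]]
[[8,12],[9,2],[12,0]]
[[0,6],[8,12],[9,6],[15,0]]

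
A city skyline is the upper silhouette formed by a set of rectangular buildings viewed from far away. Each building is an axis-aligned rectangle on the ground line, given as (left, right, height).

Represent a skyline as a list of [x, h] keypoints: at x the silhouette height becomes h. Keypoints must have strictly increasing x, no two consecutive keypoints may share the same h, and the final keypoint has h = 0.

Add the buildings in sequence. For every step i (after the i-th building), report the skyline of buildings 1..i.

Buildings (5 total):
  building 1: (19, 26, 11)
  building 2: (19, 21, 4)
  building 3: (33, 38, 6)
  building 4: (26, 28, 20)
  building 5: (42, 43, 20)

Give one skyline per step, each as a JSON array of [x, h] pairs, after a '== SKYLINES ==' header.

== SKYLINES ==
[[19,11],[26,0]]
[[19,11],[26,0]]
[[19,11],[26,0],[33,6],[38,0]]
[[19,11],[26,20],[28,0],[33,6],[38,0]]
[[19,11],[26,20],[28,0],[33,6],[38,0],[42,20],[43,0]]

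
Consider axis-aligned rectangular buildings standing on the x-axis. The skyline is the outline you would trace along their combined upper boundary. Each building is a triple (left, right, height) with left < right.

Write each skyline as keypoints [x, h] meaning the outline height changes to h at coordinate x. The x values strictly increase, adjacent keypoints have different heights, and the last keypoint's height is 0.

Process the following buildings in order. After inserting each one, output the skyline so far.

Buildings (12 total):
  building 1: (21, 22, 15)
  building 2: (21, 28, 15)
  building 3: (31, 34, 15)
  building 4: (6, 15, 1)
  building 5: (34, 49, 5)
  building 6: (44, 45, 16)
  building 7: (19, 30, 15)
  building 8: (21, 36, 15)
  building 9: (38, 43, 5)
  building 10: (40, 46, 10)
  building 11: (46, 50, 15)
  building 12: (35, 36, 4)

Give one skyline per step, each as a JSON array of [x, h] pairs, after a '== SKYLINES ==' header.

== SKYLINES ==
[[21,15],[22,0]]
[[21,15],[28,0]]
[[21,15],[28,0],[31,15],[34,0]]
[[6,1],[15,0],[21,15],[28,0],[31,15],[34,0]]
[[6,1],[15,0],[21,15],[28,0],[31,15],[34,5],[49,0]]
[[6,1],[15,0],[21,15],[28,0],[31,15],[34,5],[44,16],[45,5],[49,0]]
[[6,1],[15,0],[19,15],[30,0],[31,15],[34,5],[44,16],[45,5],[49,0]]
[[6,1],[15,0],[19,15],[36,5],[44,16],[45,5],[49,0]]
[[6,1],[15,0],[19,15],[36,5],[44,16],[45,5],[49,0]]
[[6,1],[15,0],[19,15],[36,5],[40,10],[44,16],[45,10],[46,5],[49,0]]
[[6,1],[15,0],[19,15],[36,5],[40,10],[44,16],[45,10],[46,15],[50,0]]
[[6,1],[15,0],[19,15],[36,5],[40,10],[44,16],[45,10],[46,15],[50,0]]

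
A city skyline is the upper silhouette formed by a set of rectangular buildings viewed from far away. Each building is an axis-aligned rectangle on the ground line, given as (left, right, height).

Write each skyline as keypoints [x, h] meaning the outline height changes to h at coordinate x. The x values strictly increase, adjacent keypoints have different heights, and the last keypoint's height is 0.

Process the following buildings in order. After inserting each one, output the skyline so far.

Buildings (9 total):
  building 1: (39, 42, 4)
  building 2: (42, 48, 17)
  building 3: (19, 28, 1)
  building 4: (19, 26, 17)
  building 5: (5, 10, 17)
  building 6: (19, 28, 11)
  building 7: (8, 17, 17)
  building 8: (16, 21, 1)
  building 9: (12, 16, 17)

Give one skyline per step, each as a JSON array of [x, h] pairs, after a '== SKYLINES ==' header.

== SKYLINES ==
[[39,4],[42,0]]
[[39,4],[42,17],[48,0]]
[[19,1],[28,0],[39,4],[42,17],[48,0]]
[[19,17],[26,1],[28,0],[39,4],[42,17],[48,0]]
[[5,17],[10,0],[19,17],[26,1],[28,0],[39,4],[42,17],[48,0]]
[[5,17],[10,0],[19,17],[26,11],[28,0],[39,4],[42,17],[48,0]]
[[5,17],[17,0],[19,17],[26,11],[28,0],[39,4],[42,17],[48,0]]
[[5,17],[17,1],[19,17],[26,11],[28,0],[39,4],[42,17],[48,0]]
[[5,17],[17,1],[19,17],[26,11],[28,0],[39,4],[42,17],[48,0]]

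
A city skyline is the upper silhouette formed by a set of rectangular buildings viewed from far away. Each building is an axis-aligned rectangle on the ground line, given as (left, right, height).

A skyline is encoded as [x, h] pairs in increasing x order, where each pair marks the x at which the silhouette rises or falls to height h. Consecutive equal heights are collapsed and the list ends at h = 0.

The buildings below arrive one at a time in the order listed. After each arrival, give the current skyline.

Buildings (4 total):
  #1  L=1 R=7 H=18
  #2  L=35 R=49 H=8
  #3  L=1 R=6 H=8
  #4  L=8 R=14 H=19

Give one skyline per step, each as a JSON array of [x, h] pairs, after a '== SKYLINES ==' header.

== SKYLINES ==
[[1,18],[7,0]]
[[1,18],[7,0],[35,8],[49,0]]
[[1,18],[7,0],[35,8],[49,0]]
[[1,18],[7,0],[8,19],[14,0],[35,8],[49,0]]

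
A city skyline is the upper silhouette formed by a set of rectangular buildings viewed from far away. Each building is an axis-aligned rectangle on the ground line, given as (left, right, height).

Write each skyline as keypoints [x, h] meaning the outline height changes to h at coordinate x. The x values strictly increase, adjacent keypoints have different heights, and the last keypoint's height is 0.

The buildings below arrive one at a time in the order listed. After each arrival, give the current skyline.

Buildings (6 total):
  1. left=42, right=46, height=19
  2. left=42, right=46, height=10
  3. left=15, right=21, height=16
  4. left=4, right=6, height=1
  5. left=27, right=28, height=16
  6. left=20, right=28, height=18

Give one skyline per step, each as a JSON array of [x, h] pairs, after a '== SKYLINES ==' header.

== SKYLINES ==
[[42,19],[46,0]]
[[42,19],[46,0]]
[[15,16],[21,0],[42,19],[46,0]]
[[4,1],[6,0],[15,16],[21,0],[42,19],[46,0]]
[[4,1],[6,0],[15,16],[21,0],[27,16],[28,0],[42,19],[46,0]]
[[4,1],[6,0],[15,16],[20,18],[28,0],[42,19],[46,0]]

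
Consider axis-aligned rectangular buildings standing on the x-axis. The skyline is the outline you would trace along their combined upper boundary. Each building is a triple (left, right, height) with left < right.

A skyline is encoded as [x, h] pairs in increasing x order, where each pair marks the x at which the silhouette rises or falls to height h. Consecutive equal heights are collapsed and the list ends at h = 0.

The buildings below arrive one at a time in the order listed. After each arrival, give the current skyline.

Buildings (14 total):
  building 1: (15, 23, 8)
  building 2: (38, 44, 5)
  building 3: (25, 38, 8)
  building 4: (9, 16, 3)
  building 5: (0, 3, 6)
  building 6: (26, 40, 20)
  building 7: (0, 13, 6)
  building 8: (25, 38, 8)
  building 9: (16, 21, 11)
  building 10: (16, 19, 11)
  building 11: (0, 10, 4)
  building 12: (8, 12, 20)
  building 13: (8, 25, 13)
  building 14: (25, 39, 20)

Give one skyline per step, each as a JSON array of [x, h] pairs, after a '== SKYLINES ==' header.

== SKYLINES ==
[[15,8],[23,0]]
[[15,8],[23,0],[38,5],[44,0]]
[[15,8],[23,0],[25,8],[38,5],[44,0]]
[[9,3],[15,8],[23,0],[25,8],[38,5],[44,0]]
[[0,6],[3,0],[9,3],[15,8],[23,0],[25,8],[38,5],[44,0]]
[[0,6],[3,0],[9,3],[15,8],[23,0],[25,8],[26,20],[40,5],[44,0]]
[[0,6],[13,3],[15,8],[23,0],[25,8],[26,20],[40,5],[44,0]]
[[0,6],[13,3],[15,8],[23,0],[25,8],[26,20],[40,5],[44,0]]
[[0,6],[13,3],[15,8],[16,11],[21,8],[23,0],[25,8],[26,20],[40,5],[44,0]]
[[0,6],[13,3],[15,8],[16,11],[21,8],[23,0],[25,8],[26,20],[40,5],[44,0]]
[[0,6],[13,3],[15,8],[16,11],[21,8],[23,0],[25,8],[26,20],[40,5],[44,0]]
[[0,6],[8,20],[12,6],[13,3],[15,8],[16,11],[21,8],[23,0],[25,8],[26,20],[40,5],[44,0]]
[[0,6],[8,20],[12,13],[25,8],[26,20],[40,5],[44,0]]
[[0,6],[8,20],[12,13],[25,20],[40,5],[44,0]]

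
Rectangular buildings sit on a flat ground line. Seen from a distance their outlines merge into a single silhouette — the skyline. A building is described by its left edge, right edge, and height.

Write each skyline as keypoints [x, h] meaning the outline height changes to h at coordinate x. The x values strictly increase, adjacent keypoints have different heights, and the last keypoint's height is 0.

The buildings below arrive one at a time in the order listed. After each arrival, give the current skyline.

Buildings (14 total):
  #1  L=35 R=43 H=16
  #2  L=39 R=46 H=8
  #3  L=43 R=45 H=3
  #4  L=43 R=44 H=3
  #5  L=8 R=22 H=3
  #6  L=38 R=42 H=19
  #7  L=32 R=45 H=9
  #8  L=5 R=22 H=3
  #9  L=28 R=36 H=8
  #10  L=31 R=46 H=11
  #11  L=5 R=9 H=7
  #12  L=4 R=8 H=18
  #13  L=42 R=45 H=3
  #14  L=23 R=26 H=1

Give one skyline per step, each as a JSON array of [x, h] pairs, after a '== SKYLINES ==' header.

== SKYLINES ==
[[35,16],[43,0]]
[[35,16],[43,8],[46,0]]
[[35,16],[43,8],[46,0]]
[[35,16],[43,8],[46,0]]
[[8,3],[22,0],[35,16],[43,8],[46,0]]
[[8,3],[22,0],[35,16],[38,19],[42,16],[43,8],[46,0]]
[[8,3],[22,0],[32,9],[35,16],[38,19],[42,16],[43,9],[45,8],[46,0]]
[[5,3],[22,0],[32,9],[35,16],[38,19],[42,16],[43,9],[45,8],[46,0]]
[[5,3],[22,0],[28,8],[32,9],[35,16],[38,19],[42,16],[43,9],[45,8],[46,0]]
[[5,3],[22,0],[28,8],[31,11],[35,16],[38,19],[42,16],[43,11],[46,0]]
[[5,7],[9,3],[22,0],[28,8],[31,11],[35,16],[38,19],[42,16],[43,11],[46,0]]
[[4,18],[8,7],[9,3],[22,0],[28,8],[31,11],[35,16],[38,19],[42,16],[43,11],[46,0]]
[[4,18],[8,7],[9,3],[22,0],[28,8],[31,11],[35,16],[38,19],[42,16],[43,11],[46,0]]
[[4,18],[8,7],[9,3],[22,0],[23,1],[26,0],[28,8],[31,11],[35,16],[38,19],[42,16],[43,11],[46,0]]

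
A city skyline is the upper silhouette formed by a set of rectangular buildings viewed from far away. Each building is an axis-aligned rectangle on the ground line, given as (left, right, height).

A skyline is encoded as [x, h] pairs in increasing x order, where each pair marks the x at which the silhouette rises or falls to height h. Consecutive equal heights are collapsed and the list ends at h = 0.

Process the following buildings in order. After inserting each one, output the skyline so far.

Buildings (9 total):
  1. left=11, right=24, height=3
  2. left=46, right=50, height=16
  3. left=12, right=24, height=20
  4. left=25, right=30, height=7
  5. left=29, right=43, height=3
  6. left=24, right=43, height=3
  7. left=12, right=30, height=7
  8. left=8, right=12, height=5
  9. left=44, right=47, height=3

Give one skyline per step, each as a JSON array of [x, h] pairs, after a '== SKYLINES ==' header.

== SKYLINES ==
[[11,3],[24,0]]
[[11,3],[24,0],[46,16],[50,0]]
[[11,3],[12,20],[24,0],[46,16],[50,0]]
[[11,3],[12,20],[24,0],[25,7],[30,0],[46,16],[50,0]]
[[11,3],[12,20],[24,0],[25,7],[30,3],[43,0],[46,16],[50,0]]
[[11,3],[12,20],[24,3],[25,7],[30,3],[43,0],[46,16],[50,0]]
[[11,3],[12,20],[24,7],[30,3],[43,0],[46,16],[50,0]]
[[8,5],[12,20],[24,7],[30,3],[43,0],[46,16],[50,0]]
[[8,5],[12,20],[24,7],[30,3],[43,0],[44,3],[46,16],[50,0]]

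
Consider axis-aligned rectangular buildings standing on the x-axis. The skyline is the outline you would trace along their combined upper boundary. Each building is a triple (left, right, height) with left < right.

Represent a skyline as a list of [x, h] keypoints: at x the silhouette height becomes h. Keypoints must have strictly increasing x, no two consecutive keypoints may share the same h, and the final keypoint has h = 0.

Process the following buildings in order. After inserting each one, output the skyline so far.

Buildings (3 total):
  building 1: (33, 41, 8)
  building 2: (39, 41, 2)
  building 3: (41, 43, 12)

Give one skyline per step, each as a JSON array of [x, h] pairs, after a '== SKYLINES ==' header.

== SKYLINES ==
[[33,8],[41,0]]
[[33,8],[41,0]]
[[33,8],[41,12],[43,0]]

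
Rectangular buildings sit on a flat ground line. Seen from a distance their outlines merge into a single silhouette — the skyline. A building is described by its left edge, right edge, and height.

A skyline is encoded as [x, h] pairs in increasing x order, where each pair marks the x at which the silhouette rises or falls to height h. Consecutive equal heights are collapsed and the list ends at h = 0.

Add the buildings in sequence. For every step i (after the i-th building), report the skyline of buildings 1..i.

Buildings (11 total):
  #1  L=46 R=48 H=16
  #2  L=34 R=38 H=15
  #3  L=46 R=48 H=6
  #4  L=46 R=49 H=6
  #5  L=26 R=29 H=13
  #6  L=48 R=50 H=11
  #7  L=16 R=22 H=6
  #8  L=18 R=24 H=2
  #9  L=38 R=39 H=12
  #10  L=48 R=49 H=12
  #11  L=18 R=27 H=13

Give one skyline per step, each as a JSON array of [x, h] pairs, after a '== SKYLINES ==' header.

== SKYLINES ==
[[46,16],[48,0]]
[[34,15],[38,0],[46,16],[48,0]]
[[34,15],[38,0],[46,16],[48,0]]
[[34,15],[38,0],[46,16],[48,6],[49,0]]
[[26,13],[29,0],[34,15],[38,0],[46,16],[48,6],[49,0]]
[[26,13],[29,0],[34,15],[38,0],[46,16],[48,11],[50,0]]
[[16,6],[22,0],[26,13],[29,0],[34,15],[38,0],[46,16],[48,11],[50,0]]
[[16,6],[22,2],[24,0],[26,13],[29,0],[34,15],[38,0],[46,16],[48,11],[50,0]]
[[16,6],[22,2],[24,0],[26,13],[29,0],[34,15],[38,12],[39,0],[46,16],[48,11],[50,0]]
[[16,6],[22,2],[24,0],[26,13],[29,0],[34,15],[38,12],[39,0],[46,16],[48,12],[49,11],[50,0]]
[[16,6],[18,13],[29,0],[34,15],[38,12],[39,0],[46,16],[48,12],[49,11],[50,0]]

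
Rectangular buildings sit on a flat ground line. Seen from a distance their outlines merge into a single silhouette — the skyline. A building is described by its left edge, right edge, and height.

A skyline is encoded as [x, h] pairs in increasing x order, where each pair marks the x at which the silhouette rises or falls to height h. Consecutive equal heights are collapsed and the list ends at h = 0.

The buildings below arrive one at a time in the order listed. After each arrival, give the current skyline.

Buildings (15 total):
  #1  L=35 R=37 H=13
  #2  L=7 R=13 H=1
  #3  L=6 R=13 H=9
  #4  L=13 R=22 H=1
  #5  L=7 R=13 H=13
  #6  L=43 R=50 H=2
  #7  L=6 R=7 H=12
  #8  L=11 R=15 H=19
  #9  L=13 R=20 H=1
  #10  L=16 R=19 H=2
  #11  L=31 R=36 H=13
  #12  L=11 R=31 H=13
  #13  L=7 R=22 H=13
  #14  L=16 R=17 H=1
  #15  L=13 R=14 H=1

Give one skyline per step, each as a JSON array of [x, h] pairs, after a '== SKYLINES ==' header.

== SKYLINES ==
[[35,13],[37,0]]
[[7,1],[13,0],[35,13],[37,0]]
[[6,9],[13,0],[35,13],[37,0]]
[[6,9],[13,1],[22,0],[35,13],[37,0]]
[[6,9],[7,13],[13,1],[22,0],[35,13],[37,0]]
[[6,9],[7,13],[13,1],[22,0],[35,13],[37,0],[43,2],[50,0]]
[[6,12],[7,13],[13,1],[22,0],[35,13],[37,0],[43,2],[50,0]]
[[6,12],[7,13],[11,19],[15,1],[22,0],[35,13],[37,0],[43,2],[50,0]]
[[6,12],[7,13],[11,19],[15,1],[22,0],[35,13],[37,0],[43,2],[50,0]]
[[6,12],[7,13],[11,19],[15,1],[16,2],[19,1],[22,0],[35,13],[37,0],[43,2],[50,0]]
[[6,12],[7,13],[11,19],[15,1],[16,2],[19,1],[22,0],[31,13],[37,0],[43,2],[50,0]]
[[6,12],[7,13],[11,19],[15,13],[37,0],[43,2],[50,0]]
[[6,12],[7,13],[11,19],[15,13],[37,0],[43,2],[50,0]]
[[6,12],[7,13],[11,19],[15,13],[37,0],[43,2],[50,0]]
[[6,12],[7,13],[11,19],[15,13],[37,0],[43,2],[50,0]]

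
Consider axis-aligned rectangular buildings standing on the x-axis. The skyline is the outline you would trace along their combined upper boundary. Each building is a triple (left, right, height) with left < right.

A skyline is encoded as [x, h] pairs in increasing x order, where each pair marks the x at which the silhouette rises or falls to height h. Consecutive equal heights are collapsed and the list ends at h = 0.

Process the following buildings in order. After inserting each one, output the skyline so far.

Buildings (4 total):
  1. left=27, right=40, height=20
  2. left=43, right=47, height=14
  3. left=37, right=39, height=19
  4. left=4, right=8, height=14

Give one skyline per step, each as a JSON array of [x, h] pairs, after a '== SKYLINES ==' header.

== SKYLINES ==
[[27,20],[40,0]]
[[27,20],[40,0],[43,14],[47,0]]
[[27,20],[40,0],[43,14],[47,0]]
[[4,14],[8,0],[27,20],[40,0],[43,14],[47,0]]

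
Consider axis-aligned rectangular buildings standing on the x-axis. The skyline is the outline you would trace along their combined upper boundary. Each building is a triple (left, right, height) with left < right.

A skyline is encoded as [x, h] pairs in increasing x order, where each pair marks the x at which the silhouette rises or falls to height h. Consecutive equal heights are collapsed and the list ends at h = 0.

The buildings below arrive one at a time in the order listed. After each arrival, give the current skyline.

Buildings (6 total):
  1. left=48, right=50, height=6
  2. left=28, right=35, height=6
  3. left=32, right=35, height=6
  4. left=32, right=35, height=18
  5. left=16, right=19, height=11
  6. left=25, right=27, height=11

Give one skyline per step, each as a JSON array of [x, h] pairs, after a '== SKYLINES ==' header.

== SKYLINES ==
[[48,6],[50,0]]
[[28,6],[35,0],[48,6],[50,0]]
[[28,6],[35,0],[48,6],[50,0]]
[[28,6],[32,18],[35,0],[48,6],[50,0]]
[[16,11],[19,0],[28,6],[32,18],[35,0],[48,6],[50,0]]
[[16,11],[19,0],[25,11],[27,0],[28,6],[32,18],[35,0],[48,6],[50,0]]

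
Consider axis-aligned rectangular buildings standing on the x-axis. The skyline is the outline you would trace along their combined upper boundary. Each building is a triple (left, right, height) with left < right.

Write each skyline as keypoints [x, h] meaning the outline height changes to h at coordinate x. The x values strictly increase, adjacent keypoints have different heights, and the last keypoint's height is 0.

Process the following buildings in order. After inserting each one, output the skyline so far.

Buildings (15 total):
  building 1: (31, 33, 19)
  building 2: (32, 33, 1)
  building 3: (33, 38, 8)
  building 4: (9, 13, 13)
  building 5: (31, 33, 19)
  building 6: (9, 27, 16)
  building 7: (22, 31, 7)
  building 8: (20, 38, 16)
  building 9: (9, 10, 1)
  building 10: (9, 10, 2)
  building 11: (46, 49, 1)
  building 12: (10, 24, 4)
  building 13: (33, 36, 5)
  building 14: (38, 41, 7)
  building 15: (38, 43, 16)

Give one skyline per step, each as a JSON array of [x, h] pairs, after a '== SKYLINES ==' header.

== SKYLINES ==
[[31,19],[33,0]]
[[31,19],[33,0]]
[[31,19],[33,8],[38,0]]
[[9,13],[13,0],[31,19],[33,8],[38,0]]
[[9,13],[13,0],[31,19],[33,8],[38,0]]
[[9,16],[27,0],[31,19],[33,8],[38,0]]
[[9,16],[27,7],[31,19],[33,8],[38,0]]
[[9,16],[31,19],[33,16],[38,0]]
[[9,16],[31,19],[33,16],[38,0]]
[[9,16],[31,19],[33,16],[38,0]]
[[9,16],[31,19],[33,16],[38,0],[46,1],[49,0]]
[[9,16],[31,19],[33,16],[38,0],[46,1],[49,0]]
[[9,16],[31,19],[33,16],[38,0],[46,1],[49,0]]
[[9,16],[31,19],[33,16],[38,7],[41,0],[46,1],[49,0]]
[[9,16],[31,19],[33,16],[43,0],[46,1],[49,0]]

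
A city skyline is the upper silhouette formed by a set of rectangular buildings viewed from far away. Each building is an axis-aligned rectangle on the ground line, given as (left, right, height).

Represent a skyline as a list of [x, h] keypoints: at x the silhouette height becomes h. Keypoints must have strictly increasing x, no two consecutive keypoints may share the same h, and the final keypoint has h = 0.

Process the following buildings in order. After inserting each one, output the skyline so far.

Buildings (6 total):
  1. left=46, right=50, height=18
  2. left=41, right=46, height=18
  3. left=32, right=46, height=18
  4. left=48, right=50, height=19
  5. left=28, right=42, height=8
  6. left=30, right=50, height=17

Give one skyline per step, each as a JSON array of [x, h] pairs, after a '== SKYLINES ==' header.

== SKYLINES ==
[[46,18],[50,0]]
[[41,18],[50,0]]
[[32,18],[50,0]]
[[32,18],[48,19],[50,0]]
[[28,8],[32,18],[48,19],[50,0]]
[[28,8],[30,17],[32,18],[48,19],[50,0]]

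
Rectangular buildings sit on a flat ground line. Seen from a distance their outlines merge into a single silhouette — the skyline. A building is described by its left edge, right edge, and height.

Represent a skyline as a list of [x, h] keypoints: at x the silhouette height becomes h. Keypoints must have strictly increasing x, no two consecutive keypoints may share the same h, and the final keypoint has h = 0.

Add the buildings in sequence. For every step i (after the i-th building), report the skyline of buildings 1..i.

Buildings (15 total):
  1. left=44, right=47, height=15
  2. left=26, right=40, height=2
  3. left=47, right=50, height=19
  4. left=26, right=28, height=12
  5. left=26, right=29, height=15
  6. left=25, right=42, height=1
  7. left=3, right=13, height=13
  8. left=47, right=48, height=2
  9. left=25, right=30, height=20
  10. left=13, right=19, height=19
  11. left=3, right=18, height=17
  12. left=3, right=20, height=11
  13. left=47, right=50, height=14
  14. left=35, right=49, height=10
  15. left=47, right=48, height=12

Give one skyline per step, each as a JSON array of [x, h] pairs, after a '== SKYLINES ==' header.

== SKYLINES ==
[[44,15],[47,0]]
[[26,2],[40,0],[44,15],[47,0]]
[[26,2],[40,0],[44,15],[47,19],[50,0]]
[[26,12],[28,2],[40,0],[44,15],[47,19],[50,0]]
[[26,15],[29,2],[40,0],[44,15],[47,19],[50,0]]
[[25,1],[26,15],[29,2],[40,1],[42,0],[44,15],[47,19],[50,0]]
[[3,13],[13,0],[25,1],[26,15],[29,2],[40,1],[42,0],[44,15],[47,19],[50,0]]
[[3,13],[13,0],[25,1],[26,15],[29,2],[40,1],[42,0],[44,15],[47,19],[50,0]]
[[3,13],[13,0],[25,20],[30,2],[40,1],[42,0],[44,15],[47,19],[50,0]]
[[3,13],[13,19],[19,0],[25,20],[30,2],[40,1],[42,0],[44,15],[47,19],[50,0]]
[[3,17],[13,19],[19,0],[25,20],[30,2],[40,1],[42,0],[44,15],[47,19],[50,0]]
[[3,17],[13,19],[19,11],[20,0],[25,20],[30,2],[40,1],[42,0],[44,15],[47,19],[50,0]]
[[3,17],[13,19],[19,11],[20,0],[25,20],[30,2],[40,1],[42,0],[44,15],[47,19],[50,0]]
[[3,17],[13,19],[19,11],[20,0],[25,20],[30,2],[35,10],[44,15],[47,19],[50,0]]
[[3,17],[13,19],[19,11],[20,0],[25,20],[30,2],[35,10],[44,15],[47,19],[50,0]]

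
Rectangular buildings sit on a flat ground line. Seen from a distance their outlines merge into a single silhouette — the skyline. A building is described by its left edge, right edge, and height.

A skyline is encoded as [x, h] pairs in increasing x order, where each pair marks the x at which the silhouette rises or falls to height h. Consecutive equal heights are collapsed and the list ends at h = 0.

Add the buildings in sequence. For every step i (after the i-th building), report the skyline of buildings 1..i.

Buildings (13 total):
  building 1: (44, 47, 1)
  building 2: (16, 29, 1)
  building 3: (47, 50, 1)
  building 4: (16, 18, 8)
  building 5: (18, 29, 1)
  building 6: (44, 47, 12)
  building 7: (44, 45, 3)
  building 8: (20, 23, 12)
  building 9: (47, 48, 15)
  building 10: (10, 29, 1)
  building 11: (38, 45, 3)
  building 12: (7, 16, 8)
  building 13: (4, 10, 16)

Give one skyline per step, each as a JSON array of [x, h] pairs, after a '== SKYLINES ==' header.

== SKYLINES ==
[[44,1],[47,0]]
[[16,1],[29,0],[44,1],[47,0]]
[[16,1],[29,0],[44,1],[50,0]]
[[16,8],[18,1],[29,0],[44,1],[50,0]]
[[16,8],[18,1],[29,0],[44,1],[50,0]]
[[16,8],[18,1],[29,0],[44,12],[47,1],[50,0]]
[[16,8],[18,1],[29,0],[44,12],[47,1],[50,0]]
[[16,8],[18,1],[20,12],[23,1],[29,0],[44,12],[47,1],[50,0]]
[[16,8],[18,1],[20,12],[23,1],[29,0],[44,12],[47,15],[48,1],[50,0]]
[[10,1],[16,8],[18,1],[20,12],[23,1],[29,0],[44,12],[47,15],[48,1],[50,0]]
[[10,1],[16,8],[18,1],[20,12],[23,1],[29,0],[38,3],[44,12],[47,15],[48,1],[50,0]]
[[7,8],[18,1],[20,12],[23,1],[29,0],[38,3],[44,12],[47,15],[48,1],[50,0]]
[[4,16],[10,8],[18,1],[20,12],[23,1],[29,0],[38,3],[44,12],[47,15],[48,1],[50,0]]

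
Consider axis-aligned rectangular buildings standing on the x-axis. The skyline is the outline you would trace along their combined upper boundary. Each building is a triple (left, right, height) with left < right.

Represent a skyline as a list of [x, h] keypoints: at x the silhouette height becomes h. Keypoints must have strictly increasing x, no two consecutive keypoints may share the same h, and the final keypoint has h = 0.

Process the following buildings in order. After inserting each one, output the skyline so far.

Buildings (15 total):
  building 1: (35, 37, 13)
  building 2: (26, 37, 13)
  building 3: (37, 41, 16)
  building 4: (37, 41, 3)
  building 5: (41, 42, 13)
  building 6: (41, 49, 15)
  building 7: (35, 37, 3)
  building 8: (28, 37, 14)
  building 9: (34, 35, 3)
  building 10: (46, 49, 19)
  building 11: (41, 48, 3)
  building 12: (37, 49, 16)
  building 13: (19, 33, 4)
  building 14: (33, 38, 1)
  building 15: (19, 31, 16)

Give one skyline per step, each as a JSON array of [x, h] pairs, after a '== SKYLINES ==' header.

== SKYLINES ==
[[35,13],[37,0]]
[[26,13],[37,0]]
[[26,13],[37,16],[41,0]]
[[26,13],[37,16],[41,0]]
[[26,13],[37,16],[41,13],[42,0]]
[[26,13],[37,16],[41,15],[49,0]]
[[26,13],[37,16],[41,15],[49,0]]
[[26,13],[28,14],[37,16],[41,15],[49,0]]
[[26,13],[28,14],[37,16],[41,15],[49,0]]
[[26,13],[28,14],[37,16],[41,15],[46,19],[49,0]]
[[26,13],[28,14],[37,16],[41,15],[46,19],[49,0]]
[[26,13],[28,14],[37,16],[46,19],[49,0]]
[[19,4],[26,13],[28,14],[37,16],[46,19],[49,0]]
[[19,4],[26,13],[28,14],[37,16],[46,19],[49,0]]
[[19,16],[31,14],[37,16],[46,19],[49,0]]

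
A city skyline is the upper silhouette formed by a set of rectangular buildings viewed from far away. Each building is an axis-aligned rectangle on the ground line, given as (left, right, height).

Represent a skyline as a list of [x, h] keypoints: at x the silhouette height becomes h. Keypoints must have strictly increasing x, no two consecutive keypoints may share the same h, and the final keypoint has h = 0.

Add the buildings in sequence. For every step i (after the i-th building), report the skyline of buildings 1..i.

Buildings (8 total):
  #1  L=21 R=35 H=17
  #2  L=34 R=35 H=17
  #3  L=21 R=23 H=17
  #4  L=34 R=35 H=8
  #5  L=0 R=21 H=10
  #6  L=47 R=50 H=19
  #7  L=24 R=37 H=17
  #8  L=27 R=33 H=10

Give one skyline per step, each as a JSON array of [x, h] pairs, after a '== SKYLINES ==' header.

== SKYLINES ==
[[21,17],[35,0]]
[[21,17],[35,0]]
[[21,17],[35,0]]
[[21,17],[35,0]]
[[0,10],[21,17],[35,0]]
[[0,10],[21,17],[35,0],[47,19],[50,0]]
[[0,10],[21,17],[37,0],[47,19],[50,0]]
[[0,10],[21,17],[37,0],[47,19],[50,0]]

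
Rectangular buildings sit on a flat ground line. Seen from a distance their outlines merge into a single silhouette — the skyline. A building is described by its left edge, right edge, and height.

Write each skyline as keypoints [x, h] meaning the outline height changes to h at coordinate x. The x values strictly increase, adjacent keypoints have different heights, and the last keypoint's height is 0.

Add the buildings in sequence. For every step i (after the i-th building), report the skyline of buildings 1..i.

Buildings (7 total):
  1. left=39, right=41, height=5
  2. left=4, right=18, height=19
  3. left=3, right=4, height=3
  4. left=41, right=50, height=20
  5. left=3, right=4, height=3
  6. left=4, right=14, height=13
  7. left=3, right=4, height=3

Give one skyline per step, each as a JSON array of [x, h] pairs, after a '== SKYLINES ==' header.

== SKYLINES ==
[[39,5],[41,0]]
[[4,19],[18,0],[39,5],[41,0]]
[[3,3],[4,19],[18,0],[39,5],[41,0]]
[[3,3],[4,19],[18,0],[39,5],[41,20],[50,0]]
[[3,3],[4,19],[18,0],[39,5],[41,20],[50,0]]
[[3,3],[4,19],[18,0],[39,5],[41,20],[50,0]]
[[3,3],[4,19],[18,0],[39,5],[41,20],[50,0]]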